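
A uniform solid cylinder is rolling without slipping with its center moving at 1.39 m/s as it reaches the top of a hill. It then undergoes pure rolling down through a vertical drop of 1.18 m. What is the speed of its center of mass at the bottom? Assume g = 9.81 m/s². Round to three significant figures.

v ≈ 4.17 m/s

The moment of inertia is (1/2)MR², giving k ≡ I/(MR²) = 0.5.
Pure rolling means v = ωR; then KE = ½Mv² + ½I(v/R)² = ½(1+k)Mv² = (3/4)Mv².
Energy conservation: (3/4)Mv₀² + Mgh = (3/4)Mv², so v² = v₀² + 2gh/(1+k).
v = √(1.39² + 2×9.81×1.18/1.5) = √17.37 ≈ 4.17 m/s.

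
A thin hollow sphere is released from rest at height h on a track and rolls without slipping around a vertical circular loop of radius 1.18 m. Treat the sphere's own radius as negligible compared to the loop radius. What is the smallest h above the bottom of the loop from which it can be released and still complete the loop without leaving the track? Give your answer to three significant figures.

The moment of inertia is (2/3)MR², giving k ≡ I/(MR²) = 2/3.
At the top of the loop, the minimum-contact condition is Mg = Mv_top²/r, so v_top² = gr.
With ω = v/R, the kinetic energy at speed v is ½(1+k)Mv² = (5/6)Mv².
Energy conservation from release (height h) to the top (height 2r): Mgh = Mg(2r) + (5/6)M·gr.
Thus h_min = 2r + (1+k)r/2 = r(2 + 1.667/2) = 1.18 × 2.833 ≈ 3.34 m.

h_min ≈ 3.34 m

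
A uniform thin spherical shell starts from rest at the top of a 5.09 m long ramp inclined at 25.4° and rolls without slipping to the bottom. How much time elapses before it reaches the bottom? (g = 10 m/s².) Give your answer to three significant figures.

The moment of inertia is (2/3)MR², giving k ≡ I/(MR²) = 2/3.
Newton's second law down the slope: Mg sinθ − f = Ma. The torque equation fR = Iα (with α = a/R) gives f = kMa.
Hence a = g sinθ/(1+k) = 10×sin25.4°/1.667 = 2.574 m/s².
Starting from rest, L = ½at², so t = √(2L/a) = √(2×5.09/2.574) ≈ 1.99 s.

t ≈ 1.99 s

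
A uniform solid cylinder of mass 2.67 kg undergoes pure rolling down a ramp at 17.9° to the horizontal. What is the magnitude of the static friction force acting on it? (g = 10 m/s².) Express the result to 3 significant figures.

f ≈ 2.74 N

Here I = (1/2)MR², so the shape factor k = I/(MR²) = 0.5.
Along the incline Mg sinθ − f = Ma, and torque about the center fR = Iα = kMR²(a/R) gives f = kMa.
Combining, a = g sinθ/(1+k) and f = kMa = kMg sinθ/(1+k).
f = 0.5 × 2.67 × 10 × sin17.9° / 1.5 ≈ 2.74 N.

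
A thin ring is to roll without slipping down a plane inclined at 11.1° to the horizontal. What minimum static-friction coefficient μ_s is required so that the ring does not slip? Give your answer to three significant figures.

With I = MR², the ratio k = I/(MR²) is 1.
Along the incline Mg sinθ − f = Ma, and torque about the center fR = Iα = kMR²(a/R) gives f = kMa.
These give a = g sinθ/(1+k) and the required friction f = kMg sinθ/(1+k).
The normal force is N = Mg cosθ, so μ_min = f/N = k tanθ/(1+k).
μ_min = 1 × tan11.1° / 2 ≈ 0.0981.

μ_min ≈ 0.0981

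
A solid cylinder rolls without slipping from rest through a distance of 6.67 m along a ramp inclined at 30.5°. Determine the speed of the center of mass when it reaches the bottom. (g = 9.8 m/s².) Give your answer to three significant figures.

For this body I = (1/2)MR², i.e. k = I/(MR²) = 0.5.
Pure rolling means v = ωR; then KE = ½Mv² + ½I(v/R)² = ½(1+k)Mv² = (3/4)Mv².
The vertical drop is h = L sinθ = 6.67 × sin30.5° = 3.385 m.
Energy conservation: Mgh = (3/4)Mv², so v = √(2gh/(1+k)) = √(2 × 9.8 × 3.385 / 1.5) ≈ 6.65 m/s.

v ≈ 6.65 m/s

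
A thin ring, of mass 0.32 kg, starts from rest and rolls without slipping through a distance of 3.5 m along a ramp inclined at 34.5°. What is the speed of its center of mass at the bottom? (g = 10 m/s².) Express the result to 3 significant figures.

Here I = MR², so the shape factor k = I/(MR²) = 1.
The rolling condition ω = v/R makes the rotational term ½I(v/R)² = ½kMv², so KE_total = ½(1+k)Mv² = Mv².
The vertical drop is h = L sinθ = 3.5 × sin34.5° = 1.982 m.
Setting Mgh = Mv² gives v = √(2gh/(1+k)) = √(2·10·1.982/2) ≈ 4.45 m/s.

v ≈ 4.45 m/s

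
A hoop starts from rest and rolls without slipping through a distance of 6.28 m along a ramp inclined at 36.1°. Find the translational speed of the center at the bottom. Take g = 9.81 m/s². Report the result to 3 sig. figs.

v ≈ 6.02 m/s

For this body I = MR², i.e. k = I/(MR²) = 1.
Rolling without slipping gives ω = v/R, so the total kinetic energy is ½Mv² + ½Iω² = ½(1+k)Mv² = Mv².
The vertical drop is h = L sinθ = 6.28 × sin36.1° = 3.7 m.
Setting Mgh = Mv² gives v = √(2gh/(1+k)) = √(2·9.81·3.7/2) ≈ 6.02 m/s.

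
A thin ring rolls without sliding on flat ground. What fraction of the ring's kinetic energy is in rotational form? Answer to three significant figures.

The moment of inertia is MR², giving k ≡ I/(MR²) = 1.
With ω = v/R, KE_trans = ½Mv² and KE_rot = ½Iω² = ½kMv², so KE_total = ½(1+k)Mv².
The rotational fraction is therefore k/(1+k) = 1/2 ≈ 0.500.

fraction ≈ 0.500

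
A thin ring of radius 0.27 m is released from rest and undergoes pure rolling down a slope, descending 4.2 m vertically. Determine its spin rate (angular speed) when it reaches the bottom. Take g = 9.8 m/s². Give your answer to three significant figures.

For this body I = MR², i.e. k = I/(MR²) = 1.
Pure rolling means v = ωR; then KE = ½Mv² + ½I(v/R)² = ½(1+k)Mv² = Mv².
Energy conservation Mgh = ½(1+k)Mv² gives v = √(2gh/(1+k)) = √(2 × 9.8 × 4.2 / 2) = 6.416 m/s.
Then ω = v/R = 6.416 / 0.27 ≈ 23.8 rad/s.

ω ≈ 23.8 rad/s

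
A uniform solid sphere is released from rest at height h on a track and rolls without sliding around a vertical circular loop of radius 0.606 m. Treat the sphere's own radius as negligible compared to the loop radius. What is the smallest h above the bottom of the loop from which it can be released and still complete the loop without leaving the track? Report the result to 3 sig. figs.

h_min ≈ 1.64 m

Here I = (2/5)MR², so the shape factor k = I/(MR²) = 0.4.
At the top of the loop, the minimum-contact condition is Mg = Mv_top²/r, so v_top² = gr.
With ω = v/R, the kinetic energy at speed v is ½(1+k)Mv² = (7/10)Mv².
Energy conservation from release (height h) to the top (height 2r): Mgh = Mg(2r) + (7/10)M·gr.
Thus h_min = 2r + (1+k)r/2 = r(2 + 1.4/2) = 0.606 × 2.7 ≈ 1.64 m.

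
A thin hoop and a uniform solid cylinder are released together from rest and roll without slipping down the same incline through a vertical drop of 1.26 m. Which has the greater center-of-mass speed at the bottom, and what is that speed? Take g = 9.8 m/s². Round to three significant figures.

the uniform solid cylinder, at v ≈ 4.06 m/s

For rolling without slipping, Mgh = ½(1+k)Mv² where k = I/(MR²), so v = √(2gh/(1+k)).
Thin hoop: k = 1, giving v = √(2×9.8×1.26/2) = 3.514 m/s.
Uniform solid cylinder: k = 0.5, giving v = √(2×9.8×1.26/1.5) = 4.058 m/s.
The smaller k wins: the uniform solid cylinder, at ≈ 4.06 m/s.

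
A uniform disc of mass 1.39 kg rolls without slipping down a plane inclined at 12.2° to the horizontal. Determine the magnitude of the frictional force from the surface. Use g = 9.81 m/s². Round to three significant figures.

f ≈ 0.961 N

For this body I = (1/2)MR², i.e. k = I/(MR²) = 0.5.
Along the incline Mg sinθ − f = Ma, and torque about the center fR = Iα = kMR²(a/R) gives f = kMa.
Combining, a = g sinθ/(1+k) and f = kMa = kMg sinθ/(1+k).
f = 0.5 × 1.39 × 9.81 × sin12.2° / 1.5 ≈ 0.961 N.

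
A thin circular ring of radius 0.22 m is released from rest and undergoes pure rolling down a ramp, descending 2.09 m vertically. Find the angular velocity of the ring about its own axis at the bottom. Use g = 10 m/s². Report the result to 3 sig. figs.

ω ≈ 20.8 rad/s

The moment of inertia is MR², giving k ≡ I/(MR²) = 1.
The rolling condition ω = v/R makes the rotational term ½I(v/R)² = ½kMv², so KE_total = ½(1+k)Mv² = Mv².
Energy conservation Mgh = ½(1+k)Mv² gives v = √(2gh/(1+k)) = √(2 × 10 × 2.09 / 2) = 4.572 m/s.
Then ω = v/R = 4.572 / 0.22 ≈ 20.8 rad/s.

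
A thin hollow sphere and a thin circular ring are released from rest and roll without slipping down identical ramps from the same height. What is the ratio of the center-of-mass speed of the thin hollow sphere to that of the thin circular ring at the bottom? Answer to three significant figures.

v_ratio ≈ 1.10

Each satisfies Mgh = ½(1+k)Mv² with k = I/(MR²), so v ∝ 1/√(1+k).
For the thin hollow sphere k = 2/3; for the thin circular ring k = 1.
v₁/v₂ = √((1+k₂)/(1+k₁)) = √(2/1.667) ≈ 1.10.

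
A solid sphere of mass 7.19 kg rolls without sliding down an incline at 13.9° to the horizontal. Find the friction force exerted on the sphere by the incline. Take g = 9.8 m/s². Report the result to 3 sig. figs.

Here I = (2/5)MR², so the shape factor k = I/(MR²) = 0.4.
Translational: Mg sinθ − f = Ma. Rotational about the CM: fR = Iα = kMRa, so f = kMa.
Combining, a = g sinθ/(1+k) and f = kMa = kMg sinθ/(1+k).
f = 0.4 × 7.19 × 9.8 × sin13.9° / 1.4 ≈ 4.84 N.

f ≈ 4.84 N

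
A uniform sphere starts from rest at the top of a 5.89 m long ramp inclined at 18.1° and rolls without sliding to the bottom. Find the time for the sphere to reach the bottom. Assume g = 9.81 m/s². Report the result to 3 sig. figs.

Here I = (2/5)MR², so the shape factor k = I/(MR²) = 0.4.
Translational: Mg sinθ − f = Ma. Rotational about the CM: fR = Iα = kMRa, so f = kMa.
Hence a = g sinθ/(1+k) = 9.81×sin18.1°/1.4 = 2.177 m/s².
Starting from rest, L = ½at², so t = √(2L/a) = √(2×5.89/2.177) ≈ 2.33 s.

t ≈ 2.33 s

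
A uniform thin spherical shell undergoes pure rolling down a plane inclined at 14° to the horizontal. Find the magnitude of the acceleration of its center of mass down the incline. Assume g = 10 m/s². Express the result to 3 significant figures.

For this body I = (2/3)MR², i.e. k = I/(MR²) = 2/3.
Along the incline Mg sinθ − f = Ma, and torque about the center fR = Iα = kMR²(a/R) gives f = kMa.
Eliminating f: Mg sinθ = (1+k)Ma, so a = g sinθ/(1+k) = 10 × sin14° / 1.667 ≈ 1.45 m/s².

a ≈ 1.45 m/s²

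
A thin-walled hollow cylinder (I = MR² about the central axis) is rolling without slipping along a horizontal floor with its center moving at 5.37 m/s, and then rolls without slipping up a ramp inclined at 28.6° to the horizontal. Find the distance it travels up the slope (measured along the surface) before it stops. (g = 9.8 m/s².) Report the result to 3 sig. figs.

d ≈ 6.15 m

Here I = MR², so the shape factor k = I/(MR²) = 1.
The rolling condition ω = v/R makes the rotational term ½I(v/R)² = ½kMv², so KE_total = ½(1+k)Mv² = Mv².
Setting this equal to Mgh gives the vertical rise h = (1+k)v₀²/(2g) = 2×5.37²/(2×9.8) = 2.943 m.
Along the incline, d = h/sinθ = 2.943/sin28.6° ≈ 6.15 m.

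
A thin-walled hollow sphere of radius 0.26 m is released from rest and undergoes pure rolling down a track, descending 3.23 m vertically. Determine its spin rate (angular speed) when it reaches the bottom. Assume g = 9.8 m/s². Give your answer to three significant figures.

For this body I = (2/3)MR², i.e. k = I/(MR²) = 2/3.
The rolling condition ω = v/R makes the rotational term ½I(v/R)² = ½kMv², so KE_total = ½(1+k)Mv² = (5/6)Mv².
Energy conservation Mgh = ½(1+k)Mv² gives v = √(2gh/(1+k)) = √(2 × 9.8 × 3.23 / 1.667) = 6.163 m/s.
Then ω = v/R = 6.163 / 0.26 ≈ 23.7 rad/s.

ω ≈ 23.7 rad/s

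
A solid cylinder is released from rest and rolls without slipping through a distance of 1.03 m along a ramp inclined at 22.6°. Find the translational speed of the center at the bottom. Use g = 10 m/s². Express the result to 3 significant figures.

The moment of inertia is (1/2)MR², giving k ≡ I/(MR²) = 0.5.
The rolling condition ω = v/R makes the rotational term ½I(v/R)² = ½kMv², so KE_total = ½(1+k)Mv² = (3/4)Mv².
The vertical drop is h = L sinθ = 1.03 × sin22.6° = 0.3958 m.
Setting Mgh = (3/4)Mv² gives v = √(2gh/(1+k)) = √(2·10·0.3958/1.5) ≈ 2.30 m/s.

v ≈ 2.30 m/s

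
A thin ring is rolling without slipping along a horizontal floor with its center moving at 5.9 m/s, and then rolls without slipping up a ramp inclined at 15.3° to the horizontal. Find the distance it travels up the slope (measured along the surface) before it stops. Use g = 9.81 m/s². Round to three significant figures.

With I = MR², the ratio k = I/(MR²) is 1.
Since it rolls without slipping, ω = v/R and KE = ½Mv² + ½Iω² = ½(1+k)Mv² = Mv².
Setting this equal to Mgh gives the vertical rise h = (1+k)v₀²/(2g) = 2×5.9²/(2×9.81) = 3.548 m.
The distance along the slope is d = h/sinθ = 3.548/sin15.3° ≈ 13.4 m.

d ≈ 13.4 m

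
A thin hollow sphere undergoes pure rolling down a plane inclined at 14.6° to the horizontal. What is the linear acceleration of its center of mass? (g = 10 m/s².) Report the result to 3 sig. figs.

The moment of inertia is (2/3)MR², giving k ≡ I/(MR²) = 2/3.
Translational: Mg sinθ − f = Ma. Rotational about the CM: fR = Iα = kMRa, so f = kMa.
Eliminating f: Mg sinθ = (1+k)Ma, so a = g sinθ/(1+k) = 10 × sin14.6° / 1.667 ≈ 1.51 m/s².

a ≈ 1.51 m/s²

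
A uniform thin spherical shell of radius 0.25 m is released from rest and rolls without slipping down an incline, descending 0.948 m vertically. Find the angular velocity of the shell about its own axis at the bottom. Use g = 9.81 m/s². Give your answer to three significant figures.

ω ≈ 13.4 rad/s

The moment of inertia is (2/3)MR², giving k ≡ I/(MR²) = 2/3.
Rolling without slipping gives ω = v/R, so the total kinetic energy is ½Mv² + ½Iω² = ½(1+k)Mv² = (5/6)Mv².
Energy conservation Mgh = ½(1+k)Mv² gives v = √(2gh/(1+k)) = √(2 × 9.81 × 0.948 / 1.667) = 3.341 m/s.
The angular speed follows from ω = v/R = 3.341/0.25 ≈ 13.4 rad/s.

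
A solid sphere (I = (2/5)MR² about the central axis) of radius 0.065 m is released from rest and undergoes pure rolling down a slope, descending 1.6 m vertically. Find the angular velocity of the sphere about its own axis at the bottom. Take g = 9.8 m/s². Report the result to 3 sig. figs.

With I = (2/5)MR², the ratio k = I/(MR²) is 0.4.
The rolling condition ω = v/R makes the rotational term ½I(v/R)² = ½kMv², so KE_total = ½(1+k)Mv² = (7/10)Mv².
Energy conservation Mgh = ½(1+k)Mv² gives v = √(2gh/(1+k)) = √(2 × 9.8 × 1.6 / 1.4) = 4.733 m/s.
Then ω = v/R = 4.733 / 0.065 ≈ 72.8 rad/s.

ω ≈ 72.8 rad/s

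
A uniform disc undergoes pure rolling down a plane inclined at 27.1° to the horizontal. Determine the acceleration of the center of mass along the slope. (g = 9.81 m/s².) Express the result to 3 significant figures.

a ≈ 2.98 m/s²

For this body I = (1/2)MR², i.e. k = I/(MR²) = 0.5.
Translational: Mg sinθ − f = Ma. Rotational about the CM: fR = Iα = kMRa, so f = kMa.
Eliminating f: Mg sinθ = (1+k)Ma, so a = g sinθ/(1+k) = 9.81 × sin27.1° / 1.5 ≈ 2.98 m/s².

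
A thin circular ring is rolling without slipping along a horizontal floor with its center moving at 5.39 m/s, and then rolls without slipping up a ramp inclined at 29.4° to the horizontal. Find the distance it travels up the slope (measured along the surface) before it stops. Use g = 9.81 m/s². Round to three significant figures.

With I = MR², the ratio k = I/(MR²) is 1.
Rolling without slipping gives ω = v/R, so the total kinetic energy is ½Mv² + ½Iω² = ½(1+k)Mv² = Mv².
Setting this equal to Mgh gives the vertical rise h = (1+k)v₀²/(2g) = 2×5.39²/(2×9.81) = 2.961 m.
Along the incline, d = h/sinθ = 2.961/sin29.4° ≈ 6.03 m.

d ≈ 6.03 m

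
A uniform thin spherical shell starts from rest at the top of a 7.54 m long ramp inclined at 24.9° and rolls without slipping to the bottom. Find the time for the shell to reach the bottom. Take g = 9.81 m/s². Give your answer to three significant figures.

t ≈ 2.47 s

For this body I = (2/3)MR², i.e. k = I/(MR²) = 2/3.
Newton's second law down the slope: Mg sinθ − f = Ma. The torque equation fR = Iα (with α = a/R) gives f = kMa.
Hence a = g sinθ/(1+k) = 9.81×sin24.9°/1.667 = 2.478 m/s².
Starting from rest, L = ½at², so t = √(2L/a) = √(2×7.54/2.478) ≈ 2.47 s.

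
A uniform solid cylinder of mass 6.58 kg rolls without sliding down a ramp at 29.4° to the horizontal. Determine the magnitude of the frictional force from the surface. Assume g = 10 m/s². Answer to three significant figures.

The moment of inertia is (1/2)MR², giving k ≡ I/(MR²) = 0.5.
Newton's second law down the slope: Mg sinθ − f = Ma. The torque equation fR = Iα (with α = a/R) gives f = kMa.
Combining, a = g sinθ/(1+k) and f = kMa = kMg sinθ/(1+k).
f = 0.5 × 6.58 × 10 × sin29.4° / 1.5 ≈ 10.8 N.

f ≈ 10.8 N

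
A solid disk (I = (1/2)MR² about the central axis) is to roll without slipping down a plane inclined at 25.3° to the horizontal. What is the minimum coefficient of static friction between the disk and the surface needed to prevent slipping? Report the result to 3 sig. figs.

μ_min ≈ 0.158

With I = (1/2)MR², the ratio k = I/(MR²) is 0.5.
Translational: Mg sinθ − f = Ma. Rotational about the CM: fR = Iα = kMRa, so f = kMa.
These give a = g sinθ/(1+k) and the required friction f = kMg sinθ/(1+k).
With N = Mg cosθ, the no-slip condition f ≤ μN gives μ_min = f/N = k tanθ/(1+k).
μ_min = 0.5 × tan25.3° / 1.5 ≈ 0.158.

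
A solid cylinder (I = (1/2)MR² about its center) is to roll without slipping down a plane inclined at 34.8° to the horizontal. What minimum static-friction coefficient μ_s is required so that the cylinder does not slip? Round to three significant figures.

The moment of inertia is (1/2)MR², giving k ≡ I/(MR²) = 0.5.
Along the incline Mg sinθ − f = Ma, and torque about the center fR = Iα = kMR²(a/R) gives f = kMa.
These give a = g sinθ/(1+k) and the required friction f = kMg sinθ/(1+k).
With N = Mg cosθ, the no-slip condition f ≤ μN gives μ_min = f/N = k tanθ/(1+k).
μ_min = 0.5 × tan34.8° / 1.5 ≈ 0.232.

μ_min ≈ 0.232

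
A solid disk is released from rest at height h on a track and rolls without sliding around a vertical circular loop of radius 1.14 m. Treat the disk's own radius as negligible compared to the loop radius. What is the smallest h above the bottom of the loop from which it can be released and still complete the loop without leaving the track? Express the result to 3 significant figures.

h_min ≈ 3.14 m

Here I = (1/2)MR², so the shape factor k = I/(MR²) = 0.5.
At the top, contact is just lost when gravity alone supplies the centripetal force: Mg = Mv_top²/r, i.e. v_top² = gr.
With ω = v/R, the kinetic energy at speed v is ½(1+k)Mv² = (3/4)Mv².
Energy conservation from release (height h) to the top (height 2r): Mgh = Mg(2r) + (3/4)M·gr.
Thus h_min = 2r + (1+k)r/2 = r(2 + 1.5/2) = 1.14 × 2.75 ≈ 3.14 m.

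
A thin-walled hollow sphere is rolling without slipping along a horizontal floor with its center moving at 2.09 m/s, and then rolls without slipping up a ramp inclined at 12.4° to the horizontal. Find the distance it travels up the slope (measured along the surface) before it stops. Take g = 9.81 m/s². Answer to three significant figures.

For this body I = (2/3)MR², i.e. k = I/(MR²) = 2/3.
Pure rolling means v = ωR; then KE = ½Mv² + ½I(v/R)² = ½(1+k)Mv² = (5/6)Mv².
Setting this equal to Mgh gives the vertical rise h = (1+k)v₀²/(2g) = 1.667×2.09²/(2×9.81) = 0.3711 m.
The distance along the slope is d = h/sinθ = 0.3711/sin12.4° ≈ 1.73 m.

d ≈ 1.73 m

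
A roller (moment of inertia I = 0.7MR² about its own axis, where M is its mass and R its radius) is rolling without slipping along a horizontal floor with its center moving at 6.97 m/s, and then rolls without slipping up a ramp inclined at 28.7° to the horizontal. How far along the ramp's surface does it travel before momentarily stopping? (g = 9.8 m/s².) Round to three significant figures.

d ≈ 8.77 m

The moment of inertia is 0.7MR², giving k ≡ I/(MR²) = 0.7.
Pure rolling means v = ωR; then KE = ½Mv² + ½I(v/R)² = ½(1+k)Mv² = (17/20)Mv².
Setting this equal to Mgh gives the vertical rise h = (1+k)v₀²/(2g) = 1.7×6.97²/(2×9.8) = 4.214 m.
Along the incline, d = h/sinθ = 4.214/sin28.7° ≈ 8.77 m.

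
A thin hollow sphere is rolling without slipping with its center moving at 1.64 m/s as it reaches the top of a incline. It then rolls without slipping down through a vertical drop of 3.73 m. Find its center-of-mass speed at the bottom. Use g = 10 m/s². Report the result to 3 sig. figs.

v ≈ 6.89 m/s

With I = (2/3)MR², the ratio k = I/(MR²) is 2/3.
Since it rolls without slipping, ω = v/R and KE = ½Mv² + ½Iω² = ½(1+k)Mv² = (5/6)Mv².
Conserving energy between top and bottom: (5/6)Mv² = (5/6)Mv₀² + Mgh, hence v² = v₀² + 2gh/(1+k).
v = √(1.64² + 2×10×3.73/1.667) = √47.45 ≈ 6.89 m/s.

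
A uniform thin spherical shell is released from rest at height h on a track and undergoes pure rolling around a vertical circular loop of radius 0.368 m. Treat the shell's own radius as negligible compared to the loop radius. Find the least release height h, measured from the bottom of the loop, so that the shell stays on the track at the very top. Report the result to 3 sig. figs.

The moment of inertia is (2/3)MR², giving k ≡ I/(MR²) = 2/3.
At the top of the loop, the minimum-contact condition is Mg = Mv_top²/r, so v_top² = gr.
With ω = v/R, the kinetic energy at speed v is ½(1+k)Mv² = (5/6)Mv².
Energy conservation from release (height h) to the top (height 2r): Mgh = Mg(2r) + (5/6)M·gr.
Thus h_min = 2r + (1+k)r/2 = r(2 + 1.667/2) = 0.368 × 2.833 ≈ 1.04 m.

h_min ≈ 1.04 m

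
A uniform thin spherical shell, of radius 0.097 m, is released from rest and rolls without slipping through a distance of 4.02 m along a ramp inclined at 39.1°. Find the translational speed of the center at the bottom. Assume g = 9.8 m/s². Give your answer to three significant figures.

v ≈ 5.46 m/s

With I = (2/3)MR², the ratio k = I/(MR²) is 2/3.
Rolling without slipping gives ω = v/R, so the total kinetic energy is ½Mv² + ½Iω² = ½(1+k)Mv² = (5/6)Mv².
The vertical drop is h = L sinθ = 4.02 × sin39.1° = 2.535 m.
Energy conservation: Mgh = (5/6)Mv², so v = √(2gh/(1+k)) = √(2 × 9.8 × 2.535 / 1.667) ≈ 5.46 m/s.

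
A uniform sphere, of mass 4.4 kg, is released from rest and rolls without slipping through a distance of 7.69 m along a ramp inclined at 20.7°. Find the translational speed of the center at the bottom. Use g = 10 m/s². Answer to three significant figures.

v ≈ 6.23 m/s

With I = (2/5)MR², the ratio k = I/(MR²) is 0.4.
Since it rolls without slipping, ω = v/R and KE = ½Mv² + ½Iω² = ½(1+k)Mv² = (7/10)Mv².
The vertical drop is h = L sinθ = 7.69 × sin20.7° = 2.718 m.
Energy conservation: Mgh = (7/10)Mv², so v = √(2gh/(1+k)) = √(2 × 10 × 2.718 / 1.4) ≈ 6.23 m/s.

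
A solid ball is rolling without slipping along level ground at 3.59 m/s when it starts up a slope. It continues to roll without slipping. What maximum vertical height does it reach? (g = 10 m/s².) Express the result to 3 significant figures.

The moment of inertia is (2/5)MR², giving k ≡ I/(MR²) = 0.4.
Pure rolling means v = ωR; then KE = ½Mv² + ½I(v/R)² = ½(1+k)Mv² = (7/10)Mv².
At the top the kinetic energy is zero, so (7/10)Mv₀² = Mgh.
Thus h = (1+k)v₀²/(2g) = 1.4 × 3.59² / (2 × 10) ≈ 0.902 m.

h ≈ 0.902 m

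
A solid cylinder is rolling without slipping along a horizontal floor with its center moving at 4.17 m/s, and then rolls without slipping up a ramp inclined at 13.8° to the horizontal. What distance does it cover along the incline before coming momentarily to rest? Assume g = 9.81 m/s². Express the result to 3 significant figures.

d ≈ 5.57 m

The moment of inertia is (1/2)MR², giving k ≡ I/(MR²) = 0.5.
The rolling condition ω = v/R makes the rotational term ½I(v/R)² = ½kMv², so KE_total = ½(1+k)Mv² = (3/4)Mv².
Setting this equal to Mgh gives the vertical rise h = (1+k)v₀²/(2g) = 1.5×4.17²/(2×9.81) = 1.329 m.
Along the incline, d = h/sinθ = 1.329/sin13.8° ≈ 5.57 m.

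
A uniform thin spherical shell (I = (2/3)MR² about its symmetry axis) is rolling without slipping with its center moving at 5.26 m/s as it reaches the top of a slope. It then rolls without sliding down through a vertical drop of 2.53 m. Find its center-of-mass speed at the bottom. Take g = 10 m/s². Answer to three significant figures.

v ≈ 7.62 m/s

The moment of inertia is (2/3)MR², giving k ≡ I/(MR²) = 2/3.
Since it rolls without slipping, ω = v/R and KE = ½Mv² + ½Iω² = ½(1+k)Mv² = (5/6)Mv².
Energy conservation: (5/6)Mv₀² + Mgh = (5/6)Mv², so v² = v₀² + 2gh/(1+k).
v = √(5.26² + 2×10×2.53/1.667) = √58.03 ≈ 7.62 m/s.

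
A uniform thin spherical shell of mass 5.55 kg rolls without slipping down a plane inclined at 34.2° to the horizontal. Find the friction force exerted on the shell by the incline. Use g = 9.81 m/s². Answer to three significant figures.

For this body I = (2/3)MR², i.e. k = I/(MR²) = 2/3.
Newton's second law down the slope: Mg sinθ − f = Ma. The torque equation fR = Iα (with α = a/R) gives f = kMa.
Combining, a = g sinθ/(1+k) and f = kMa = kMg sinθ/(1+k).
f = (2/3) × 5.55 × 9.81 × sin34.2° / 1.667 ≈ 12.2 N.

f ≈ 12.2 N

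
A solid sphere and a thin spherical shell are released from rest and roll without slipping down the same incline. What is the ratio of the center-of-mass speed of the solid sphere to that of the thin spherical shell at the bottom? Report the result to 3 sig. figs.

Each satisfies Mgh = ½(1+k)Mv² with k = I/(MR²), so v ∝ 1/√(1+k).
For the solid sphere k = 0.4; for the thin spherical shell k = 2/3.
v₁/v₂ = √((1+k₂)/(1+k₁)) = √(1.667/1.4) ≈ 1.09.

v_ratio ≈ 1.09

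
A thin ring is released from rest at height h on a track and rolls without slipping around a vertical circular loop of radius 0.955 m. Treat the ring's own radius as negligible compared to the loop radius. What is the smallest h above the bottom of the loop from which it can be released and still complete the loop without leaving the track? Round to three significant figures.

Here I = MR², so the shape factor k = I/(MR²) = 1.
At the top, contact is just lost when gravity alone supplies the centripetal force: Mg = Mv_top²/r, i.e. v_top² = gr.
With ω = v/R, the kinetic energy at speed v is ½(1+k)Mv² = Mv².
Energy conservation from release (height h) to the top (height 2r): Mgh = Mg(2r) + M·gr.
Thus h_min = 2r + (1+k)r/2 = r(2 + 2/2) = 0.955 × 3 ≈ 2.87 m.

h_min ≈ 2.87 m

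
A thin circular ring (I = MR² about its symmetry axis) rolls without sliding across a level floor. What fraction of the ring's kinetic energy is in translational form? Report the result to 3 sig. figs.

fraction ≈ 0.500

Here I = MR², so the shape factor k = I/(MR²) = 1.
With ω = v/R, KE_trans = ½Mv² and KE_rot = ½Iω² = ½kMv², so KE_total = ½(1+k)Mv².
The translational fraction is therefore 1/(1+k) = 1/2 ≈ 0.500.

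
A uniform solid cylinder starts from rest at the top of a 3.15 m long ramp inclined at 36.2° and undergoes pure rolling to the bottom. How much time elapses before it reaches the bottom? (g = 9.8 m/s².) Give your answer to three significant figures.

The moment of inertia is (1/2)MR², giving k ≡ I/(MR²) = 0.5.
Along the incline Mg sinθ − f = Ma, and torque about the center fR = Iα = kMR²(a/R) gives f = kMa.
Hence a = g sinθ/(1+k) = 9.8×sin36.2°/1.5 = 3.859 m/s².
With constant a from rest, t = √(2L/a) = √(2·3.15/3.859) ≈ 1.28 s.

t ≈ 1.28 s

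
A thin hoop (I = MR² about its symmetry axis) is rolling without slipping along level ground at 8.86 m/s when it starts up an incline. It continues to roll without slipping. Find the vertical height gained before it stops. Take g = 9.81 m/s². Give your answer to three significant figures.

h ≈ 8.00 m

The moment of inertia is MR², giving k ≡ I/(MR²) = 1.
Since it rolls without slipping, ω = v/R and KE = ½Mv² + ½Iω² = ½(1+k)Mv² = Mv².
At the top the kinetic energy is zero, so Mv₀² = Mgh.
Thus h = (1+k)v₀²/(2g) = 2 × 8.86² / (2 × 9.81) ≈ 8.00 m.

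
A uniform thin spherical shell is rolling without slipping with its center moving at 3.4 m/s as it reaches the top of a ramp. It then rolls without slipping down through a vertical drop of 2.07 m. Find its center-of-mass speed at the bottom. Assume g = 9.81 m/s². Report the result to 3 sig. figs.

Here I = (2/3)MR², so the shape factor k = I/(MR²) = 2/3.
Rolling without slipping gives ω = v/R, so the total kinetic energy is ½Mv² + ½Iω² = ½(1+k)Mv² = (5/6)Mv².
Energy conservation: (5/6)Mv₀² + Mgh = (5/6)Mv², so v² = v₀² + 2gh/(1+k).
v = √(3.4² + 2×9.81×2.07/1.667) = √35.93 ≈ 5.99 m/s.

v ≈ 5.99 m/s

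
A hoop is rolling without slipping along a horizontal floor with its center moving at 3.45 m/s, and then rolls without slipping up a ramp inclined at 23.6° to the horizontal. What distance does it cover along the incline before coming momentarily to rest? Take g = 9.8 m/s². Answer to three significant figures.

d ≈ 3.03 m

The moment of inertia is MR², giving k ≡ I/(MR²) = 1.
Rolling without slipping gives ω = v/R, so the total kinetic energy is ½Mv² + ½Iω² = ½(1+k)Mv² = Mv².
Setting this equal to Mgh gives the vertical rise h = (1+k)v₀²/(2g) = 2×3.45²/(2×9.8) = 1.215 m.
Along the incline, d = h/sinθ = 1.215/sin23.6° ≈ 3.03 m.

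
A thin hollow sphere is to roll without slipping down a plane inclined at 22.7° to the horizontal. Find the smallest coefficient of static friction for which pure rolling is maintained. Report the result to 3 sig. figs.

μ_min ≈ 0.167

For this body I = (2/3)MR², i.e. k = I/(MR²) = 2/3.
Newton's second law down the slope: Mg sinθ − f = Ma. The torque equation fR = Iα (with α = a/R) gives f = kMa.
These give a = g sinθ/(1+k) and the required friction f = kMg sinθ/(1+k).
The normal force is N = Mg cosθ, so μ_min = f/N = k tanθ/(1+k).
μ_min = (2/3) × tan22.7° / 1.667 ≈ 0.167.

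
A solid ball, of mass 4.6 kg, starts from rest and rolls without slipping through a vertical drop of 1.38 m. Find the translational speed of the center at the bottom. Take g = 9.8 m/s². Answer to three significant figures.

v ≈ 4.40 m/s

The moment of inertia is (2/5)MR², giving k ≡ I/(MR²) = 0.4.
The rolling condition ω = v/R makes the rotational term ½I(v/R)² = ½kMv², so KE_total = ½(1+k)Mv² = (7/10)Mv².
Setting Mgh = (7/10)Mv² gives v = √(2gh/(1+k)) = √(2·9.8·1.38/1.4) ≈ 4.40 m/s.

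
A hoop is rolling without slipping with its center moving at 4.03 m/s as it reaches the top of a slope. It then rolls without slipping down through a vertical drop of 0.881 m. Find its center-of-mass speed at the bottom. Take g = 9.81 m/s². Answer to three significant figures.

Here I = MR², so the shape factor k = I/(MR²) = 1.
Since it rolls without slipping, ω = v/R and KE = ½Mv² + ½Iω² = ½(1+k)Mv² = Mv².
Energy conservation: Mv₀² + Mgh = Mv², so v² = v₀² + 2gh/(1+k).
v = √(4.03² + 2×9.81×0.881/2) = √24.88 ≈ 4.99 m/s.

v ≈ 4.99 m/s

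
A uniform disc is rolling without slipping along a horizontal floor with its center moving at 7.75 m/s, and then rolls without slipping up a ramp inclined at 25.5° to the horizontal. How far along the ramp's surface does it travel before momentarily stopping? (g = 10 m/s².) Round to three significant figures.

d ≈ 10.5 m

Here I = (1/2)MR², so the shape factor k = I/(MR²) = 0.5.
Since it rolls without slipping, ω = v/R and KE = ½Mv² + ½Iω² = ½(1+k)Mv² = (3/4)Mv².
Setting this equal to Mgh gives the vertical rise h = (1+k)v₀²/(2g) = 1.5×7.75²/(2×10) = 4.505 m.
The distance along the slope is d = h/sinθ = 4.505/sin25.5° ≈ 10.5 m.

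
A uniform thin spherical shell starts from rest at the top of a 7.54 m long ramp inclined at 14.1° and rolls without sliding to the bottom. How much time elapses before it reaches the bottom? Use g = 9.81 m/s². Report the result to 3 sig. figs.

The moment of inertia is (2/3)MR², giving k ≡ I/(MR²) = 2/3.
Newton's second law down the slope: Mg sinθ − f = Ma. The torque equation fR = Iα (with α = a/R) gives f = kMa.
Hence a = g sinθ/(1+k) = 9.81×sin14.1°/1.667 = 1.434 m/s².
With constant a from rest, t = √(2L/a) = √(2·7.54/1.434) ≈ 3.24 s.

t ≈ 3.24 s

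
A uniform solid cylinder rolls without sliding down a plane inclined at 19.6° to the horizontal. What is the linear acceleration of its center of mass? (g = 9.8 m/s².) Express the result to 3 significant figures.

For this body I = (1/2)MR², i.e. k = I/(MR²) = 0.5.
Along the incline Mg sinθ − f = Ma, and torque about the center fR = Iα = kMR²(a/R) gives f = kMa.
Eliminating f: Mg sinθ = (1+k)Ma, so a = g sinθ/(1+k) = 9.8 × sin19.6° / 1.5 ≈ 2.19 m/s².

a ≈ 2.19 m/s²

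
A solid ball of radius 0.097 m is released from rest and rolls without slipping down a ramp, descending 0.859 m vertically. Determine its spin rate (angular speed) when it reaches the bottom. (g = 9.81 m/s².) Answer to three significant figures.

ω ≈ 35.8 rad/s

For this body I = (2/5)MR², i.e. k = I/(MR²) = 0.4.
Pure rolling means v = ωR; then KE = ½Mv² + ½I(v/R)² = ½(1+k)Mv² = (7/10)Mv².
Energy conservation Mgh = ½(1+k)Mv² gives v = √(2gh/(1+k)) = √(2 × 9.81 × 0.859 / 1.4) = 3.47 m/s.
Then ω = v/R = 3.47 / 0.097 ≈ 35.8 rad/s.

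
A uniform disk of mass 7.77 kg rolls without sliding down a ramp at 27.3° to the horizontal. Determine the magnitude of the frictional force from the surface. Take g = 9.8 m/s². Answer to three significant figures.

f ≈ 11.6 N

Here I = (1/2)MR², so the shape factor k = I/(MR²) = 0.5.
Newton's second law down the slope: Mg sinθ − f = Ma. The torque equation fR = Iα (with α = a/R) gives f = kMa.
Combining, a = g sinθ/(1+k) and f = kMa = kMg sinθ/(1+k).
f = 0.5 × 7.77 × 9.8 × sin27.3° / 1.5 ≈ 11.6 N.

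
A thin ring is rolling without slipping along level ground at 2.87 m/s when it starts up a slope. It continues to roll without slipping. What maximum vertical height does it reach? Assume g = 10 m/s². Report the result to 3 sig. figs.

h ≈ 0.824 m

Here I = MR², so the shape factor k = I/(MR²) = 1.
Rolling without slipping gives ω = v/R, so the total kinetic energy is ½Mv² + ½Iω² = ½(1+k)Mv² = Mv².
All of this converts to potential energy at the highest point: Mv₀² = Mgh.
Thus h = (1+k)v₀²/(2g) = 2 × 2.87² / (2 × 10) ≈ 0.824 m.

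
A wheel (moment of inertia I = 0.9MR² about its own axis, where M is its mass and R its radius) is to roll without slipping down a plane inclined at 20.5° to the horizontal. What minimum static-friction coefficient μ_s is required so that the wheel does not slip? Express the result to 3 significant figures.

μ_min ≈ 0.177

With I = 0.9MR², the ratio k = I/(MR²) is 0.9.
Newton's second law down the slope: Mg sinθ − f = Ma. The torque equation fR = Iα (with α = a/R) gives f = kMa.
These give a = g sinθ/(1+k) and the required friction f = kMg sinθ/(1+k).
With N = Mg cosθ, the no-slip condition f ≤ μN gives μ_min = f/N = k tanθ/(1+k).
μ_min = 0.9 × tan20.5° / 1.9 ≈ 0.177.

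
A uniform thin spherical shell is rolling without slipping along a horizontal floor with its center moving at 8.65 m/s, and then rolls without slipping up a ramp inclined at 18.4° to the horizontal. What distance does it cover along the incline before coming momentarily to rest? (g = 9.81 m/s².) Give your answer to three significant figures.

d ≈ 20.1 m

With I = (2/3)MR², the ratio k = I/(MR²) is 2/3.
Rolling without slipping gives ω = v/R, so the total kinetic energy is ½Mv² + ½Iω² = ½(1+k)Mv² = (5/6)Mv².
Setting this equal to Mgh gives the vertical rise h = (1+k)v₀²/(2g) = 1.667×8.65²/(2×9.81) = 6.356 m.
The distance along the slope is d = h/sinθ = 6.356/sin18.4° ≈ 20.1 m.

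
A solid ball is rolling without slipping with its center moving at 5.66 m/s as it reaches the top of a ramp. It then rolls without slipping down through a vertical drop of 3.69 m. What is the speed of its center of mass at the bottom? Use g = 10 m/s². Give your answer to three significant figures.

v ≈ 9.21 m/s

With I = (2/5)MR², the ratio k = I/(MR²) is 0.4.
Pure rolling means v = ωR; then KE = ½Mv² + ½I(v/R)² = ½(1+k)Mv² = (7/10)Mv².
Energy conservation: (7/10)Mv₀² + Mgh = (7/10)Mv², so v² = v₀² + 2gh/(1+k).
v = √(5.66² + 2×10×3.69/1.4) = √84.75 ≈ 9.21 m/s.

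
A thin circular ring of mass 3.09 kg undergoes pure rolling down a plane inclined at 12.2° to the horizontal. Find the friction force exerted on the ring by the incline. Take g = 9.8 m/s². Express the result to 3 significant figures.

With I = MR², the ratio k = I/(MR²) is 1.
Translational: Mg sinθ − f = Ma. Rotational about the CM: fR = Iα = kMRa, so f = kMa.
Combining, a = g sinθ/(1+k) and f = kMa = kMg sinθ/(1+k).
f = 1 × 3.09 × 9.8 × sin12.2° / 2 ≈ 3.20 N.

f ≈ 3.20 N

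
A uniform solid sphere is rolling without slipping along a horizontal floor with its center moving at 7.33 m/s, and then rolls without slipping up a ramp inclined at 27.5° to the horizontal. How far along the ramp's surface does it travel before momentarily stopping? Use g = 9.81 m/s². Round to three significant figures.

For this body I = (2/5)MR², i.e. k = I/(MR²) = 0.4.
Rolling without slipping gives ω = v/R, so the total kinetic energy is ½Mv² + ½Iω² = ½(1+k)Mv² = (7/10)Mv².
Setting this equal to Mgh gives the vertical rise h = (1+k)v₀²/(2g) = 1.4×7.33²/(2×9.81) = 3.834 m.
The distance along the slope is d = h/sinθ = 3.834/sin27.5° ≈ 8.30 m.

d ≈ 8.30 m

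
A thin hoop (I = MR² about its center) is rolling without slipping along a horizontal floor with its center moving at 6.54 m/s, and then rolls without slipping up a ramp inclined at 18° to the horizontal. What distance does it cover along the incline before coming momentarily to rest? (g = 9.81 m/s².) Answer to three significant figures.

d ≈ 14.1 m

Here I = MR², so the shape factor k = I/(MR²) = 1.
Pure rolling means v = ωR; then KE = ½Mv² + ½I(v/R)² = ½(1+k)Mv² = Mv².
Setting this equal to Mgh gives the vertical rise h = (1+k)v₀²/(2g) = 2×6.54²/(2×9.81) = 4.36 m.
The distance along the slope is d = h/sinθ = 4.36/sin18° ≈ 14.1 m.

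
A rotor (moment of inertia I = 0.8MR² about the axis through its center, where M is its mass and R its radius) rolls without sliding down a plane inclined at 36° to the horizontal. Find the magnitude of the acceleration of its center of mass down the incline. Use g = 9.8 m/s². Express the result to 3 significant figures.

a ≈ 3.20 m/s²

The moment of inertia is 0.8MR², giving k ≡ I/(MR²) = 0.8.
Translational: Mg sinθ − f = Ma. Rotational about the CM: fR = Iα = kMRa, so f = kMa.
Eliminating f: Mg sinθ = (1+k)Ma, so a = g sinθ/(1+k) = 9.8 × sin36° / 1.8 ≈ 3.20 m/s².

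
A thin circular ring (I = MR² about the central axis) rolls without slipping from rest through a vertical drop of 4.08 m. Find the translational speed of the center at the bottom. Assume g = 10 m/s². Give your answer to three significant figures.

Here I = MR², so the shape factor k = I/(MR²) = 1.
Rolling without slipping gives ω = v/R, so the total kinetic energy is ½Mv² + ½Iω² = ½(1+k)Mv² = Mv².
Energy conservation: Mgh = Mv², so v = √(2gh/(1+k)) = √(2 × 10 × 4.08 / 2) ≈ 6.39 m/s.

v ≈ 6.39 m/s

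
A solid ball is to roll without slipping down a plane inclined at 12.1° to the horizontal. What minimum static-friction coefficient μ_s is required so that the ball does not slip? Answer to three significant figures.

For this body I = (2/5)MR², i.e. k = I/(MR²) = 0.4.
Along the incline Mg sinθ − f = Ma, and torque about the center fR = Iα = kMR²(a/R) gives f = kMa.
These give a = g sinθ/(1+k) and the required friction f = kMg sinθ/(1+k).
With N = Mg cosθ, the no-slip condition f ≤ μN gives μ_min = f/N = k tanθ/(1+k).
μ_min = 0.4 × tan12.1° / 1.4 ≈ 0.0613.

μ_min ≈ 0.0613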